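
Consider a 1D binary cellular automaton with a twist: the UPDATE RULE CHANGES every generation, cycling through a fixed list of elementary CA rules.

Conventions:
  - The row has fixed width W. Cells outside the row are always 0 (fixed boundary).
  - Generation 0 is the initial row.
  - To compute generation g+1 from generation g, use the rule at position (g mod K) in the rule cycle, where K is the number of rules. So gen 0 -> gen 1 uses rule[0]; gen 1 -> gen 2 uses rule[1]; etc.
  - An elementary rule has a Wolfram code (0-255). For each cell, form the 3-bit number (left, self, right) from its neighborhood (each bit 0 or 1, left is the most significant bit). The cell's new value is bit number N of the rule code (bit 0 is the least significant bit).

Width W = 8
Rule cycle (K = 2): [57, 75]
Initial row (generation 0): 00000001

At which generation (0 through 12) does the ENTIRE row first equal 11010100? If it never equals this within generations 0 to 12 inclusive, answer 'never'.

Gen 0: 00000001
Gen 1 (rule 57): 11111100
Gen 2 (rule 75): 10000101
Gen 3 (rule 57): 01110010
Gen 4 (rule 75): 11010100
Gen 5 (rule 57): 10101011
Gen 6 (rule 75): 00000011
Gen 7 (rule 57): 11111010
Gen 8 (rule 75): 10001000
Gen 9 (rule 57): 01100111
Gen 10 (rule 75): 11101101
Gen 11 (rule 57): 10011010
Gen 12 (rule 75): 00111000

Answer: 4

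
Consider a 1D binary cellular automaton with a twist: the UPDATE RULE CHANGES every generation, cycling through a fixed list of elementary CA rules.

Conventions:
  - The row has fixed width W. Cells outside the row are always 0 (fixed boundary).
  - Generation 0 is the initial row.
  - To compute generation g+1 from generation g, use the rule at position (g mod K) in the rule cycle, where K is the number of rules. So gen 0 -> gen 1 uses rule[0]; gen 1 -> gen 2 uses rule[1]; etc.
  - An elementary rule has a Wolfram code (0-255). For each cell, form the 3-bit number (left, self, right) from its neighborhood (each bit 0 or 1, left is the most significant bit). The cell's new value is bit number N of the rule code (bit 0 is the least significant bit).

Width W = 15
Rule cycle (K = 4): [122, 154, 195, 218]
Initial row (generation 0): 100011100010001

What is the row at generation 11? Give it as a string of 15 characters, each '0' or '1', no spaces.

Answer: 011001110001010

Derivation:
Gen 0: 100011100010001
Gen 1 (rule 122): 010110110101010
Gen 2 (rule 154): 100100100000001
Gen 3 (rule 195): 001001001111110
Gen 4 (rule 218): 010110111111111
Gen 5 (rule 122): 101111100000001
Gen 6 (rule 154): 001111010000010
Gen 7 (rule 195): 110111000111100
Gen 8 (rule 218): 110111101111110
Gen 9 (rule 122): 111100111000011
Gen 10 (rule 154): 111011110100110
Gen 11 (rule 195): 011001110001010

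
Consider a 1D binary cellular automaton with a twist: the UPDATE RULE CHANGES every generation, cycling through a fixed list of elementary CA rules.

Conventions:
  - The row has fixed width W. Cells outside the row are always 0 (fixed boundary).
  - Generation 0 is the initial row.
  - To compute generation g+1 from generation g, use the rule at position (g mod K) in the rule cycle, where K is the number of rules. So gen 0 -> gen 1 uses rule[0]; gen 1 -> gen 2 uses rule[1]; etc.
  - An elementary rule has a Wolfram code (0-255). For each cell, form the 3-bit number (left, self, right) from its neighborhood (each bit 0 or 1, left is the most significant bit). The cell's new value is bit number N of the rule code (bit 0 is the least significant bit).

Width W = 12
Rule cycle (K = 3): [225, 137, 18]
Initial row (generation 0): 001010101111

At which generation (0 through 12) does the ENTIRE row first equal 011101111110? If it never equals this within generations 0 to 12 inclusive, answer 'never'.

Gen 0: 001010101111
Gen 1 (rule 225): 100101010111
Gen 2 (rule 137): 000000000110
Gen 3 (rule 18): 000000001001
Gen 4 (rule 225): 111111100000
Gen 5 (rule 137): 111111001111
Gen 6 (rule 18): 000000110000
Gen 7 (rule 225): 111110010111
Gen 8 (rule 137): 111100000110
Gen 9 (rule 18): 000010001001
Gen 10 (rule 225): 111000100000
Gen 11 (rule 137): 110010001111
Gen 12 (rule 18): 001101010000

Answer: never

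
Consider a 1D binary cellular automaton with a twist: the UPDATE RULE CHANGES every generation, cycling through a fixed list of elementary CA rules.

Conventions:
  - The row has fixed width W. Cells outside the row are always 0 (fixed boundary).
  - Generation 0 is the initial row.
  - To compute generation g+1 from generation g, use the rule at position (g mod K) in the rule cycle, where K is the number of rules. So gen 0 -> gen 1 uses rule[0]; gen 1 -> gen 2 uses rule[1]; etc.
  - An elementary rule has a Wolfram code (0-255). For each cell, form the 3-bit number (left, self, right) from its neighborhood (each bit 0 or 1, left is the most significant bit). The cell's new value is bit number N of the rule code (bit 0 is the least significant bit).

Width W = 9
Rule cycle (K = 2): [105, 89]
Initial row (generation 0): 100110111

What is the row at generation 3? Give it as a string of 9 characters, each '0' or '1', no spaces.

Answer: 111000001

Derivation:
Gen 0: 100110111
Gen 1 (rule 105): 000111101
Gen 2 (rule 89): 110100100
Gen 3 (rule 105): 111000001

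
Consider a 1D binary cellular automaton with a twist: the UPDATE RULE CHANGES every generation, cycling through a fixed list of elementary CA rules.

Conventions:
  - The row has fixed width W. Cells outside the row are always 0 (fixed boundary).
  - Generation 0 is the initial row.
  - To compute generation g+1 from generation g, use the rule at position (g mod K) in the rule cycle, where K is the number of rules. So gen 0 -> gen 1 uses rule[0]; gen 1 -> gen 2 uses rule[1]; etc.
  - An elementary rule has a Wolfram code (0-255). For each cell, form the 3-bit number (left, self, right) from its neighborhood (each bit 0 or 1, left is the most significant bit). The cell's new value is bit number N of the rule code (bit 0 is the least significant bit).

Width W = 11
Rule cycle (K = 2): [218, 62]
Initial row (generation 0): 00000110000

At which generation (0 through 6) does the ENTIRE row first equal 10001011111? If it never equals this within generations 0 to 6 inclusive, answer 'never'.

Gen 0: 00000110000
Gen 1 (rule 218): 00001111000
Gen 2 (rule 62): 00011000100
Gen 3 (rule 218): 00111101010
Gen 4 (rule 62): 01100011111
Gen 5 (rule 218): 11110111111
Gen 6 (rule 62): 10001100000

Answer: never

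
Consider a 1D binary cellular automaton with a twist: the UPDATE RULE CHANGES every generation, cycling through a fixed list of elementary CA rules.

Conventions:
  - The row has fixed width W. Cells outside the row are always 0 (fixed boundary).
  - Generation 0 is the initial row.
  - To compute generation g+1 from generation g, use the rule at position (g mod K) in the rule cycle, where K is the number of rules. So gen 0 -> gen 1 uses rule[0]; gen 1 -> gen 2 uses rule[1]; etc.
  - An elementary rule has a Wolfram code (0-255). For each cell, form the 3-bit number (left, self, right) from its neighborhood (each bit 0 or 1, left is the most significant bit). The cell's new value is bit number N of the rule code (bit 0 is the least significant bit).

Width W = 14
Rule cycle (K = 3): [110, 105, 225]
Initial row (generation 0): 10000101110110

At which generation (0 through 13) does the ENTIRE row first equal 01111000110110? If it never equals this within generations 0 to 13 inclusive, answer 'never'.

Answer: never

Derivation:
Gen 0: 10000101110110
Gen 1 (rule 110): 10001111011110
Gen 2 (rule 105): 00101001110010
Gen 3 (rule 225): 10010000110000
Gen 4 (rule 110): 10110001110000
Gen 5 (rule 105): 01110101010111
Gen 6 (rule 225): 00111010101011
Gen 7 (rule 110): 01101111111111
Gen 8 (rule 105): 01111000000001
Gen 9 (rule 225): 00111011111100
Gen 10 (rule 110): 01101110000100
Gen 11 (rule 105): 01111010110001
Gen 12 (rule 225): 00111101010100
Gen 13 (rule 110): 01100111111100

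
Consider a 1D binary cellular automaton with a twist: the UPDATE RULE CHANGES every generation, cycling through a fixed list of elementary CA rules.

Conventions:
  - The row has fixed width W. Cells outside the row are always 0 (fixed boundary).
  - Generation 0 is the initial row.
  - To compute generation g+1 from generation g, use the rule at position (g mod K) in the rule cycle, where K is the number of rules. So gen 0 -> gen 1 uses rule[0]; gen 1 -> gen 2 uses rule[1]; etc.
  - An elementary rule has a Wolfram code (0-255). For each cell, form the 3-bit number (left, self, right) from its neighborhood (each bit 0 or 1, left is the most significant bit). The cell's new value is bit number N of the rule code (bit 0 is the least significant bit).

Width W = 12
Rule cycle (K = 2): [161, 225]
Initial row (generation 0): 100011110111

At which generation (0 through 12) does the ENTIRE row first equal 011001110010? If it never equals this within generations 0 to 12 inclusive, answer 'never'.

Answer: 7

Derivation:
Gen 0: 100011110111
Gen 1 (rule 161): 001001101010
Gen 2 (rule 225): 100000110100
Gen 3 (rule 161): 001110001001
Gen 4 (rule 225): 100110100000
Gen 5 (rule 161): 000001001111
Gen 6 (rule 225): 111100000111
Gen 7 (rule 161): 011001110010
Gen 8 (rule 225): 001000110000
Gen 9 (rule 161): 100010000111
Gen 10 (rule 225): 001000110011
Gen 11 (rule 161): 100010000000
Gen 12 (rule 225): 001000111111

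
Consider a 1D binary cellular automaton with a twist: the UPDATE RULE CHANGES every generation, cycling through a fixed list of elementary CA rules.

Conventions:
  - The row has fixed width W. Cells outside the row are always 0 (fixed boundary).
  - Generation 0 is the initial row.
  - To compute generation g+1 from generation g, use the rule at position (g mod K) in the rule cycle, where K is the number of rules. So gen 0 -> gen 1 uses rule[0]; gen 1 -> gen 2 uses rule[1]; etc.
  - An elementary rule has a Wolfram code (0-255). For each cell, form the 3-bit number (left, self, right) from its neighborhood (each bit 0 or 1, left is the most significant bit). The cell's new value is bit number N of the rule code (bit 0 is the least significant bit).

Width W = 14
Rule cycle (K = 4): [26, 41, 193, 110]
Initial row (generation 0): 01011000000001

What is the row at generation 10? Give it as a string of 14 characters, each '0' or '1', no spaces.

Answer: 00110100011000

Derivation:
Gen 0: 01011000000001
Gen 1 (rule 26): 10010100000010
Gen 2 (rule 41): 00001001111000
Gen 3 (rule 193): 11100000111011
Gen 4 (rule 110): 10100001101111
Gen 5 (rule 26): 00010011001000
Gen 6 (rule 41): 11000010000011
Gen 7 (rule 193): 01011000111001
Gen 8 (rule 110): 11111001101011
Gen 9 (rule 26): 10000111000010
Gen 10 (rule 41): 00110100011000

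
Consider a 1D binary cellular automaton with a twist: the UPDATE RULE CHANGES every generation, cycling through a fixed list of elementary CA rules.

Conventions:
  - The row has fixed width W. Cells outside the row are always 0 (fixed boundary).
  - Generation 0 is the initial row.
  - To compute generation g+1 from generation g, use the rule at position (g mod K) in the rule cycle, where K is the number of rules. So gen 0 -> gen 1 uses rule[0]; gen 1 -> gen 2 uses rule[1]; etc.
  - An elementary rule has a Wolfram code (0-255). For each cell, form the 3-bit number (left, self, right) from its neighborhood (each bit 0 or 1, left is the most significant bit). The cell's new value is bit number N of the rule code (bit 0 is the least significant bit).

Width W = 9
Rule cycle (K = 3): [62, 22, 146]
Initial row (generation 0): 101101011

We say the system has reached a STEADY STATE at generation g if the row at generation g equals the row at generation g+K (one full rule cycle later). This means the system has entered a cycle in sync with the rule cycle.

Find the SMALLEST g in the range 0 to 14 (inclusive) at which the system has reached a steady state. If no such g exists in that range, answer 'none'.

Answer: 11

Derivation:
Gen 0: 101101011
Gen 1 (rule 62): 111011110
Gen 2 (rule 22): 000000001
Gen 3 (rule 146): 000000010
Gen 4 (rule 62): 000000111
Gen 5 (rule 22): 000001000
Gen 6 (rule 146): 000010100
Gen 7 (rule 62): 000111110
Gen 8 (rule 22): 001000001
Gen 9 (rule 146): 010100010
Gen 10 (rule 62): 111110111
Gen 11 (rule 22): 000000000
Gen 12 (rule 146): 000000000
Gen 13 (rule 62): 000000000
Gen 14 (rule 22): 000000000
Gen 15 (rule 146): 000000000
Gen 16 (rule 62): 000000000
Gen 17 (rule 22): 000000000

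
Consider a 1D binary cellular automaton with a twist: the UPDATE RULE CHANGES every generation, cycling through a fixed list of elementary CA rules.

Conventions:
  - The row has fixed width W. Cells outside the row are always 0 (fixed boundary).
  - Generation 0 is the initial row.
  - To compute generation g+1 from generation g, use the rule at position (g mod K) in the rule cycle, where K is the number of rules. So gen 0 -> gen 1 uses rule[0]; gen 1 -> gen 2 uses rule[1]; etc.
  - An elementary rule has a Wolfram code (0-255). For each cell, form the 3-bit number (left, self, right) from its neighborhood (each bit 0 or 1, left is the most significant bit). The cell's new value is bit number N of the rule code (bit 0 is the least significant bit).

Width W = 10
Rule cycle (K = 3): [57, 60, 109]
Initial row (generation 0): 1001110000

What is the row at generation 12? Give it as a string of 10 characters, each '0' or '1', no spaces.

Gen 0: 1001110000
Gen 1 (rule 57): 0101001111
Gen 2 (rule 60): 0111101000
Gen 3 (rule 109): 0100111011
Gen 4 (rule 57): 0010100110
Gen 5 (rule 60): 0011110101
Gen 6 (rule 109): 1010011111
Gen 7 (rule 57): 0101010000
Gen 8 (rule 60): 0111111000
Gen 9 (rule 109): 0100001011
Gen 10 (rule 57): 0011100110
Gen 11 (rule 60): 0010010101
Gen 12 (rule 109): 1010011111

Answer: 1010011111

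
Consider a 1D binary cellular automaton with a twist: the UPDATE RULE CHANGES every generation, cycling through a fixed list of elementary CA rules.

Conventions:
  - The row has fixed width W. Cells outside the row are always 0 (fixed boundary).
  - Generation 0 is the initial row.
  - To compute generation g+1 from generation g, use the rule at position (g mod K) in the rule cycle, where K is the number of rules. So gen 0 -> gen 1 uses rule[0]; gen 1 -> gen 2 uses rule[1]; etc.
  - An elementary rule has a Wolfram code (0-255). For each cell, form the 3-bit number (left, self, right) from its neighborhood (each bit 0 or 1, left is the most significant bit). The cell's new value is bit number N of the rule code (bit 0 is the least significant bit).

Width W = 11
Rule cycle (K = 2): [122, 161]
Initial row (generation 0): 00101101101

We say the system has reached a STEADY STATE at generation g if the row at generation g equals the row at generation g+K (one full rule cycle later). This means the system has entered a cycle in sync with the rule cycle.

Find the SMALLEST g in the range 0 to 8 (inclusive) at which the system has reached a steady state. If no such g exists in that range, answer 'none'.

Answer: 7

Derivation:
Gen 0: 00101101101
Gen 1 (rule 122): 01011111110
Gen 2 (rule 161): 00101111100
Gen 3 (rule 122): 01011000110
Gen 4 (rule 161): 00100010000
Gen 5 (rule 122): 01010101000
Gen 6 (rule 161): 00101010011
Gen 7 (rule 122): 01010101111
Gen 8 (rule 161): 00101010110
Gen 9 (rule 122): 01010101111
Gen 10 (rule 161): 00101010110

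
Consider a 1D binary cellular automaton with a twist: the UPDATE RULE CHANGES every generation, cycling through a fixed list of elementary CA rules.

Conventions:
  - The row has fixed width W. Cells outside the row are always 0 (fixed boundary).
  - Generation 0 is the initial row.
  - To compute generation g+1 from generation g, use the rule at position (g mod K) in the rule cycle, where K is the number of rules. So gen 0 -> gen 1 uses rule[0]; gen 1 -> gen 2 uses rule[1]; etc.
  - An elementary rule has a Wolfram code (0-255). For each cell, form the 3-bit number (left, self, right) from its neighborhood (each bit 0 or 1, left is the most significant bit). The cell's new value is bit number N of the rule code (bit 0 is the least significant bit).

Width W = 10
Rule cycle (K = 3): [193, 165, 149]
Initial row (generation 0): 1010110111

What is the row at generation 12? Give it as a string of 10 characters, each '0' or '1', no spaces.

Answer: 1001000110

Derivation:
Gen 0: 1010110111
Gen 1 (rule 193): 0000010011
Gen 2 (rule 165): 1111010000
Gen 3 (rule 149): 0110011111
Gen 4 (rule 193): 0010001111
Gen 5 (rule 165): 1010100110
Gen 6 (rule 149): 1010110001
Gen 7 (rule 193): 0000010100
Gen 8 (rule 165): 1111011101
Gen 9 (rule 149): 0110001001
Gen 10 (rule 193): 0010100000
Gen 11 (rule 165): 1011101111
Gen 12 (rule 149): 1001000110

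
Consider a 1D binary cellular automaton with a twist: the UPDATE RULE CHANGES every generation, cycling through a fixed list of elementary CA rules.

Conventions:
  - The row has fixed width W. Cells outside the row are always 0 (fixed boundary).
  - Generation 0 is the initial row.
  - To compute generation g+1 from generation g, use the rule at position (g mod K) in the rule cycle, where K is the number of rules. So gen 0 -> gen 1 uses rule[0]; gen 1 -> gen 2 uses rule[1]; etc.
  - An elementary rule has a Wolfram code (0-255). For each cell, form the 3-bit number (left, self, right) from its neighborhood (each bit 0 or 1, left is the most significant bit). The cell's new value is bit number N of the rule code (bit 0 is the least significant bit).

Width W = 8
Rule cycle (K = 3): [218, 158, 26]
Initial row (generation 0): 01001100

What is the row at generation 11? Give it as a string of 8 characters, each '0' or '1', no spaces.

Answer: 11111011

Derivation:
Gen 0: 01001100
Gen 1 (rule 218): 10111110
Gen 2 (rule 158): 10111101
Gen 3 (rule 26): 00100000
Gen 4 (rule 218): 01010000
Gen 5 (rule 158): 11011000
Gen 6 (rule 26): 10010100
Gen 7 (rule 218): 01100010
Gen 8 (rule 158): 11010111
Gen 9 (rule 26): 10000100
Gen 10 (rule 218): 01001010
Gen 11 (rule 158): 11111011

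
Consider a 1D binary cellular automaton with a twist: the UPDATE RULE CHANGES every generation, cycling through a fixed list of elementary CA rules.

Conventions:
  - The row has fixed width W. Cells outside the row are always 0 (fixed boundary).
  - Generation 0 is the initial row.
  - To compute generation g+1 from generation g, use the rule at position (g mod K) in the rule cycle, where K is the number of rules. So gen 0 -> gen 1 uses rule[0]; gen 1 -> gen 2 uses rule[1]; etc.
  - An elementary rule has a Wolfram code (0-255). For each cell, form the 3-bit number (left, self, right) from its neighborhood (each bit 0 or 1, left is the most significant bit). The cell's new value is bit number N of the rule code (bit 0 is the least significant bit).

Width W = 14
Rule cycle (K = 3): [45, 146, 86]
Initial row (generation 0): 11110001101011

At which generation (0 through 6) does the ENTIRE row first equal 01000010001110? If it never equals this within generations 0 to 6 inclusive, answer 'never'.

Answer: 5

Derivation:
Gen 0: 11110001101011
Gen 1 (rule 45): 10000101011110
Gen 2 (rule 146): 01001000001101
Gen 3 (rule 86): 11111100010101
Gen 4 (rule 45): 10000001011111
Gen 5 (rule 146): 01000010001110
Gen 6 (rule 86): 11100111010011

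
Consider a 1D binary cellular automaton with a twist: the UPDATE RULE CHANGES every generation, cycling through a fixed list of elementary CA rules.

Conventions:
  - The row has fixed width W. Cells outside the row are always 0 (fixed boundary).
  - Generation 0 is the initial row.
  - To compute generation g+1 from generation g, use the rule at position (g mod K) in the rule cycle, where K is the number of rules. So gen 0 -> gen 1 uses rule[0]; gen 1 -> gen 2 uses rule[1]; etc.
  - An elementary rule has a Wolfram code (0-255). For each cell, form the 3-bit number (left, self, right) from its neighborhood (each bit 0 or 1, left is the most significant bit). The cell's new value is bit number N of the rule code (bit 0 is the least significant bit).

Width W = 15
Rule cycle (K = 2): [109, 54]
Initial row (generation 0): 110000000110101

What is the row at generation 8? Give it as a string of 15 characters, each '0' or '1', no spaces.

Answer: 110000000111000

Derivation:
Gen 0: 110000000110101
Gen 1 (rule 109): 110111110111111
Gen 2 (rule 54): 001000001000000
Gen 3 (rule 109): 101011101011111
Gen 4 (rule 54): 111100011100000
Gen 5 (rule 109): 100101010101111
Gen 6 (rule 54): 111111111110000
Gen 7 (rule 109): 100000000010111
Gen 8 (rule 54): 110000000111000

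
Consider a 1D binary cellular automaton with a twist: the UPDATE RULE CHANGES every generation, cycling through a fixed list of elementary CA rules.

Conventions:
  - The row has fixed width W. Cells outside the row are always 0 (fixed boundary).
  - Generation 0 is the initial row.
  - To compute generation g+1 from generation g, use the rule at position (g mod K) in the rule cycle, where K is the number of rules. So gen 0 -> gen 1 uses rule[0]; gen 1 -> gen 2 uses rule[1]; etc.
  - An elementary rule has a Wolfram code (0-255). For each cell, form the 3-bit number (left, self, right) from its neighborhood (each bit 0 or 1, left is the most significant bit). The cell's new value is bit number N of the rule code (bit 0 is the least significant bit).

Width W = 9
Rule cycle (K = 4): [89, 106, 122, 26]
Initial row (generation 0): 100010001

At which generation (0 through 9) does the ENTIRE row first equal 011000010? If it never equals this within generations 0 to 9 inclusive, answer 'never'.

Answer: never

Derivation:
Gen 0: 100010001
Gen 1 (rule 89): 011001100
Gen 2 (rule 106): 111011100
Gen 3 (rule 122): 101110110
Gen 4 (rule 26): 001000101
Gen 5 (rule 89): 100110000
Gen 6 (rule 106): 001110000
Gen 7 (rule 122): 011011000
Gen 8 (rule 26): 110010100
Gen 9 (rule 89): 111000011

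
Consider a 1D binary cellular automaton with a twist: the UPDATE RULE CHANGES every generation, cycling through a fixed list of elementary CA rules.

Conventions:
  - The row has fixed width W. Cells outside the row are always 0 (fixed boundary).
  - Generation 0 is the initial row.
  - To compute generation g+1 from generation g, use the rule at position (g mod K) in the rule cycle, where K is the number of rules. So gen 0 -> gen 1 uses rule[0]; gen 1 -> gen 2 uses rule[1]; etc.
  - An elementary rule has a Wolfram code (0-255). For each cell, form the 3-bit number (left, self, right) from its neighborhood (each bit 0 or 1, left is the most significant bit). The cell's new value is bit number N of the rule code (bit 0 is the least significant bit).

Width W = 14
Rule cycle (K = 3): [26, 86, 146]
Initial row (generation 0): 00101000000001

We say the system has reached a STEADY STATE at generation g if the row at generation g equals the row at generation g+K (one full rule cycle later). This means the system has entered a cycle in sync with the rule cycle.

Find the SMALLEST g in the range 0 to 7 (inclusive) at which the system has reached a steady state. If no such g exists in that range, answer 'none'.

Answer: 6

Derivation:
Gen 0: 00101000000001
Gen 1 (rule 26): 01000100000010
Gen 2 (rule 86): 11101110000111
Gen 3 (rule 146): 01000101001010
Gen 4 (rule 26): 10101000110001
Gen 5 (rule 86): 10101101011011
Gen 6 (rule 146): 00000000000000
Gen 7 (rule 26): 00000000000000
Gen 8 (rule 86): 00000000000000
Gen 9 (rule 146): 00000000000000
Gen 10 (rule 26): 00000000000000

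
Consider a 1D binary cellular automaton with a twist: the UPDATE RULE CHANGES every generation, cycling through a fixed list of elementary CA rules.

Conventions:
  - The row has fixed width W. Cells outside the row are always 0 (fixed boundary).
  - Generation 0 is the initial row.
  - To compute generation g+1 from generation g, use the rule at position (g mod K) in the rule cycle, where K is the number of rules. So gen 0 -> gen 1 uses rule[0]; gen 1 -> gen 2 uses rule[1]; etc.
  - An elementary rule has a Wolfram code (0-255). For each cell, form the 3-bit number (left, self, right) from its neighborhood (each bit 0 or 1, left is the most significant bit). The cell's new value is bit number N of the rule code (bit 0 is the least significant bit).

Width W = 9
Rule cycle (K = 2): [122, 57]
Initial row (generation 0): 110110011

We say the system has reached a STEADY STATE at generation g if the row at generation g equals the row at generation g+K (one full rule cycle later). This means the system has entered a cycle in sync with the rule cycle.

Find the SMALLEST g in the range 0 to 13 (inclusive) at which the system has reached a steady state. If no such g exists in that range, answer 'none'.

Gen 0: 110110011
Gen 1 (rule 122): 111111111
Gen 2 (rule 57): 100000000
Gen 3 (rule 122): 010000000
Gen 4 (rule 57): 001111111
Gen 5 (rule 122): 011000001
Gen 6 (rule 57): 010111100
Gen 7 (rule 122): 101100110
Gen 8 (rule 57): 011010101
Gen 9 (rule 122): 111101010
Gen 10 (rule 57): 100010101
Gen 11 (rule 122): 010101010
Gen 12 (rule 57): 001010101
Gen 13 (rule 122): 010101010
Gen 14 (rule 57): 001010101
Gen 15 (rule 122): 010101010

Answer: 11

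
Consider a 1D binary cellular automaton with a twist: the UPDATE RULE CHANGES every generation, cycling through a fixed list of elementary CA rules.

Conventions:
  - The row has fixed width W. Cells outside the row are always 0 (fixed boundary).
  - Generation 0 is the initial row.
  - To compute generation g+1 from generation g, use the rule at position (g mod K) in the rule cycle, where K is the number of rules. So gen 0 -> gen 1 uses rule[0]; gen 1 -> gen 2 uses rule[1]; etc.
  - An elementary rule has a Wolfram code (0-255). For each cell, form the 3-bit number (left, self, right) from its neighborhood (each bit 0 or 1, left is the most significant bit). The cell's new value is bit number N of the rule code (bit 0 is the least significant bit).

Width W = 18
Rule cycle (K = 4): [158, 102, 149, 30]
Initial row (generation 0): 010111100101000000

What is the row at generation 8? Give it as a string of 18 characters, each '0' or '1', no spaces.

Gen 0: 010111100101000000
Gen 1 (rule 158): 110111011101100000
Gen 2 (rule 102): 011001100110100000
Gen 3 (rule 149): 000100010000111111
Gen 4 (rule 30): 001110111001100000
Gen 5 (rule 158): 011100110111010000
Gen 6 (rule 102): 100101011001110000
Gen 7 (rule 149): 110101000100101111
Gen 8 (rule 30): 100101101111101000

Answer: 100101101111101000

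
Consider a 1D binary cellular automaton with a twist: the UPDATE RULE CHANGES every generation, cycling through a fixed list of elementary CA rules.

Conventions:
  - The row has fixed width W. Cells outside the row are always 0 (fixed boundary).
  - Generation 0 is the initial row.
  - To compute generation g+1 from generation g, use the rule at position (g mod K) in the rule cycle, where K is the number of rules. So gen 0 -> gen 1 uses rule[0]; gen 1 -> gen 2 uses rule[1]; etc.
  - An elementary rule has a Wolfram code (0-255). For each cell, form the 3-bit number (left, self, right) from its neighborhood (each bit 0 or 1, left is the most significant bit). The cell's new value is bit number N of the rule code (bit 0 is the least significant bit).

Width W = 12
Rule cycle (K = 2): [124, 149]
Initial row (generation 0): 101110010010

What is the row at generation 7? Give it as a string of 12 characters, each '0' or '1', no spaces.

Gen 0: 101110010010
Gen 1 (rule 124): 111011011011
Gen 2 (rule 149): 010000000000
Gen 3 (rule 124): 011000000000
Gen 4 (rule 149): 000111111111
Gen 5 (rule 124): 000100000001
Gen 6 (rule 149): 110111111101
Gen 7 (rule 124): 111100000111

Answer: 111100000111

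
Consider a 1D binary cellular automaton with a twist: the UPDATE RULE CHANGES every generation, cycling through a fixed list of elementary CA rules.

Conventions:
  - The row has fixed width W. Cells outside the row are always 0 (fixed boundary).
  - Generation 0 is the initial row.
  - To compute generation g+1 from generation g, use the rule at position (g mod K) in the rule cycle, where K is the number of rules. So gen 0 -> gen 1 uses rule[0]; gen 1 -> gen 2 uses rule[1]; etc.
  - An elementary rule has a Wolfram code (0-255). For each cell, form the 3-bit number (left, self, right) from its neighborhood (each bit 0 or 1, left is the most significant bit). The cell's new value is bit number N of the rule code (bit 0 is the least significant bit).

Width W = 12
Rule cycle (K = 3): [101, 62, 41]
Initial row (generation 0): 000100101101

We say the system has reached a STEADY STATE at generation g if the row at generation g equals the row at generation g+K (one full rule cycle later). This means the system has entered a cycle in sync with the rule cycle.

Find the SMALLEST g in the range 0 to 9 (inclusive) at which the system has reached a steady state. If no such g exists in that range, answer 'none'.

Gen 0: 000100101101
Gen 1 (rule 101): 110100110111
Gen 2 (rule 62): 101111101100
Gen 3 (rule 41): 011000011001
Gen 4 (rule 101): 001011001001
Gen 5 (rule 62): 011110111111
Gen 6 (rule 41): 010001100000
Gen 7 (rule 101): 010100101111
Gen 8 (rule 62): 111111111000
Gen 9 (rule 41): 100000000011
Gen 10 (rule 101): 101111111001
Gen 11 (rule 62): 111000000111
Gen 12 (rule 41): 100011110100

Answer: none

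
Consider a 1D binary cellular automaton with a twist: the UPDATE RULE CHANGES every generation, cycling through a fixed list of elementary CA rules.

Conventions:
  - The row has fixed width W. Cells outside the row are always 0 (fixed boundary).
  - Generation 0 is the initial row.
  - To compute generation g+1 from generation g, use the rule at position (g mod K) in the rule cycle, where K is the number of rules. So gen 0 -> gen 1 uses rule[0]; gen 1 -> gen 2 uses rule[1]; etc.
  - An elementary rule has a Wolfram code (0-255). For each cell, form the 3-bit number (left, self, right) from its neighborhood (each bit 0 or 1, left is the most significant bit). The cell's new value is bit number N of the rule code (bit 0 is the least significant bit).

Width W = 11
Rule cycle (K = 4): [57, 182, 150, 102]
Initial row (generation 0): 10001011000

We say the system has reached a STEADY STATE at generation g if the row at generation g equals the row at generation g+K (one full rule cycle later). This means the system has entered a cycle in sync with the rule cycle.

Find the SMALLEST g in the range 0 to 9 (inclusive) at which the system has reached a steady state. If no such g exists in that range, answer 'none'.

Answer: none

Derivation:
Gen 0: 10001011000
Gen 1 (rule 57): 01100110111
Gen 2 (rule 182): 10011001010
Gen 3 (rule 150): 11100111011
Gen 4 (rule 102): 00101001101
Gen 5 (rule 57): 10010101010
Gen 6 (rule 182): 11111111111
Gen 7 (rule 150): 01111111110
Gen 8 (rule 102): 10000000010
Gen 9 (rule 57): 01111111001
Gen 10 (rule 182): 10111110111
Gen 11 (rule 150): 10011100010
Gen 12 (rule 102): 10100100110
Gen 13 (rule 57): 01010010101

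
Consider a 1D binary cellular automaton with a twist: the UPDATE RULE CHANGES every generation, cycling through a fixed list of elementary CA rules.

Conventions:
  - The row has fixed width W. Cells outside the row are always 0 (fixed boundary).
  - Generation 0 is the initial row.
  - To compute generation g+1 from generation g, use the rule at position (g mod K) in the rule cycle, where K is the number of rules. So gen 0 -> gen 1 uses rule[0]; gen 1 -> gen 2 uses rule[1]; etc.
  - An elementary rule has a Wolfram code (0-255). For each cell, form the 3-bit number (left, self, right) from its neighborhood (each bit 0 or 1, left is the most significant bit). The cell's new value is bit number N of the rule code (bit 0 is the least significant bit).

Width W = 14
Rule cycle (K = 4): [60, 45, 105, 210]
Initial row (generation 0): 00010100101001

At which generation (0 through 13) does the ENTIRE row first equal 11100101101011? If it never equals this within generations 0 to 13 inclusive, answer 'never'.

Gen 0: 00010100101001
Gen 1 (rule 60): 00011110111101
Gen 2 (rule 45): 11010001100011
Gen 3 (rule 105): 11100101101011
Gen 4 (rule 210): 01111000100001
Gen 5 (rule 60): 01000100110001
Gen 6 (rule 45): 01010100100101
Gen 7 (rule 105): 00101000000010
Gen 8 (rule 210): 01000100000101
Gen 9 (rule 60): 01100110000111
Gen 10 (rule 45): 01000100110100
Gen 11 (rule 105): 00010000111001
Gen 12 (rule 210): 00101001011110
Gen 13 (rule 60): 00111101110001

Answer: 3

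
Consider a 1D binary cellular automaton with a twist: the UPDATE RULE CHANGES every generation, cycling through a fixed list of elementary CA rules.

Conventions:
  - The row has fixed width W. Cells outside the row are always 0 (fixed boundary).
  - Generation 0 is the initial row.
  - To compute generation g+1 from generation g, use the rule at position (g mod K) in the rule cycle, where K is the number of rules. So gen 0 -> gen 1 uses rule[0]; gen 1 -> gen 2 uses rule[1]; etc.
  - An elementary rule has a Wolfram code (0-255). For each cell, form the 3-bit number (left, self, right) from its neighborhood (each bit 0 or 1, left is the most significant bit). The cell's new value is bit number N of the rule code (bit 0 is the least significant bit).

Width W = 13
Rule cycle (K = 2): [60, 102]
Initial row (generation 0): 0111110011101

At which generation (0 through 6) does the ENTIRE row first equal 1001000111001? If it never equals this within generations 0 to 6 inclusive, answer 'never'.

Gen 0: 0111110011101
Gen 1 (rule 60): 0100001010011
Gen 2 (rule 102): 1100011110101
Gen 3 (rule 60): 1010010001111
Gen 4 (rule 102): 1110110010001
Gen 5 (rule 60): 1001101011001
Gen 6 (rule 102): 1010111101011

Answer: never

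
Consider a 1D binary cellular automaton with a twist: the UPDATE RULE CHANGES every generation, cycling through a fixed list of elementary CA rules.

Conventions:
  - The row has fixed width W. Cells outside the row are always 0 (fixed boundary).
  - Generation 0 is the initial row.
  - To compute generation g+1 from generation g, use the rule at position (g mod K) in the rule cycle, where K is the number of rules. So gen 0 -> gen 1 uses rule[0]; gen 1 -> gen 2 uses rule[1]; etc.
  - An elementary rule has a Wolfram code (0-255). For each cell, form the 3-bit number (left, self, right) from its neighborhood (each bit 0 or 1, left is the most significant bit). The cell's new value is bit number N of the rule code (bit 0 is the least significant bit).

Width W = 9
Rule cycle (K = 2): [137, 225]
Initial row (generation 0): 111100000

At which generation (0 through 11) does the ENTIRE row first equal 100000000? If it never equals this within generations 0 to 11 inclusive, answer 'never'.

Gen 0: 111100000
Gen 1 (rule 137): 111001111
Gen 2 (rule 225): 011000111
Gen 3 (rule 137): 010010110
Gen 4 (rule 225): 000001010
Gen 5 (rule 137): 111100000
Gen 6 (rule 225): 011101111
Gen 7 (rule 137): 011001110
Gen 8 (rule 225): 001000110
Gen 9 (rule 137): 100010100
Gen 10 (rule 225): 001001001
Gen 11 (rule 137): 100000000

Answer: 11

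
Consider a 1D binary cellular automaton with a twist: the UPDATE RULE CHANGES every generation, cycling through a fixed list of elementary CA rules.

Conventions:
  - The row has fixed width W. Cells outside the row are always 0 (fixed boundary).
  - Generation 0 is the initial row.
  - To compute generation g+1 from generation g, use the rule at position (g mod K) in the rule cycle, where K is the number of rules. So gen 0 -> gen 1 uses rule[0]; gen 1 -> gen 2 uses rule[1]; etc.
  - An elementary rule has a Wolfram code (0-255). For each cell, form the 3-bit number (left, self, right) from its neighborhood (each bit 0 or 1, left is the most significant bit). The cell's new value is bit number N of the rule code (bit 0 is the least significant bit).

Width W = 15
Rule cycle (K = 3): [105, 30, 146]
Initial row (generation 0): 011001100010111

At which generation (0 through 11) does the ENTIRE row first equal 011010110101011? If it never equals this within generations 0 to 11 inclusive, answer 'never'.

Gen 0: 011001100010111
Gen 1 (rule 105): 011001101001101
Gen 2 (rule 30): 110111001111001
Gen 3 (rule 146): 000010110110110
Gen 4 (rule 105): 111001111111110
Gen 5 (rule 30): 100111000000001
Gen 6 (rule 146): 011010100000010
Gen 7 (rule 105): 011101001111000
Gen 8 (rule 30): 110001111000100
Gen 9 (rule 146): 001010110101010
Gen 10 (rule 105): 100101111010100
Gen 11 (rule 30): 111101000010110

Answer: never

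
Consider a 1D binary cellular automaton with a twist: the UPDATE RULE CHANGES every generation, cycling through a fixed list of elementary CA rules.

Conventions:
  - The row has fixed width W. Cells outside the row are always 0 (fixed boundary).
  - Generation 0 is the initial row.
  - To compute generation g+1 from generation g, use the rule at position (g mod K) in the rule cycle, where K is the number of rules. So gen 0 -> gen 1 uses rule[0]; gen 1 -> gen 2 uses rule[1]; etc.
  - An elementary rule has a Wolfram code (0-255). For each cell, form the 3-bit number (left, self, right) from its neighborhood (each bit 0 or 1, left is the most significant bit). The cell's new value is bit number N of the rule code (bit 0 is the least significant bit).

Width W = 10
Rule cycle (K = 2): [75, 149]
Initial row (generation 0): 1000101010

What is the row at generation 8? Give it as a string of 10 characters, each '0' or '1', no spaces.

Gen 0: 1000101010
Gen 1 (rule 75): 0011000000
Gen 2 (rule 149): 1000111111
Gen 3 (rule 75): 0011100001
Gen 4 (rule 149): 1001011101
Gen 5 (rule 75): 0010010100
Gen 6 (rule 149): 1011010111
Gen 7 (rule 75): 0011000101
Gen 8 (rule 149): 1000110101

Answer: 1000110101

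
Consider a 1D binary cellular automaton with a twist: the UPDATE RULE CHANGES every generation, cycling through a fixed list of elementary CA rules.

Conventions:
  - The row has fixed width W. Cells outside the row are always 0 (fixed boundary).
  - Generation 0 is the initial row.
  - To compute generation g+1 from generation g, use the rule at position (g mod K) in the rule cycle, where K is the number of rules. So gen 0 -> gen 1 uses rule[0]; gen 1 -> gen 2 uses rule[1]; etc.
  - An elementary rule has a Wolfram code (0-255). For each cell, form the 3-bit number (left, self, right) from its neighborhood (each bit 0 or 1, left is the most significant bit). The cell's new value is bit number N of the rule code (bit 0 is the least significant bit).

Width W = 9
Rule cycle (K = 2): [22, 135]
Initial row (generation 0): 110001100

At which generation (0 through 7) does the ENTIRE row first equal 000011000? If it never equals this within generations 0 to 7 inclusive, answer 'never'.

Answer: never

Derivation:
Gen 0: 110001100
Gen 1 (rule 22): 001010010
Gen 2 (rule 135): 111010110
Gen 3 (rule 22): 000010001
Gen 4 (rule 135): 111110111
Gen 5 (rule 22): 000000000
Gen 6 (rule 135): 111111111
Gen 7 (rule 22): 000000000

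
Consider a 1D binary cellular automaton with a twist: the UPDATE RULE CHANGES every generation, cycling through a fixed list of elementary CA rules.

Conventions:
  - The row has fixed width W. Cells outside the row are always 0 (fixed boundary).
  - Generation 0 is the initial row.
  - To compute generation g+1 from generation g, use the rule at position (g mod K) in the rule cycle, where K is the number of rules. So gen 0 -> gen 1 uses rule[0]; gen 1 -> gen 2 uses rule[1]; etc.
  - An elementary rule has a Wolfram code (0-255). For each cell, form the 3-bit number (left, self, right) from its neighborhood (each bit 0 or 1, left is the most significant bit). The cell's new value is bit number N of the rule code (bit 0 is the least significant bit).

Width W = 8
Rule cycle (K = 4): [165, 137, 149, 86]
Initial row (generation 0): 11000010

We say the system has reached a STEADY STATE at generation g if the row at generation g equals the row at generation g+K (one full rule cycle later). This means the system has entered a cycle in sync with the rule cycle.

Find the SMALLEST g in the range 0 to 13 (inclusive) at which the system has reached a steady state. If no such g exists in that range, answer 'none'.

Answer: 4

Derivation:
Gen 0: 11000010
Gen 1 (rule 165): 00011010
Gen 2 (rule 137): 11010000
Gen 3 (rule 149): 00011111
Gen 4 (rule 86): 00100001
Gen 5 (rule 165): 10101101
Gen 6 (rule 137): 00001000
Gen 7 (rule 149): 11101111
Gen 8 (rule 86): 00100001
Gen 9 (rule 165): 10101101
Gen 10 (rule 137): 00001000
Gen 11 (rule 149): 11101111
Gen 12 (rule 86): 00100001
Gen 13 (rule 165): 10101101
Gen 14 (rule 137): 00001000
Gen 15 (rule 149): 11101111
Gen 16 (rule 86): 00100001
Gen 17 (rule 165): 10101101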